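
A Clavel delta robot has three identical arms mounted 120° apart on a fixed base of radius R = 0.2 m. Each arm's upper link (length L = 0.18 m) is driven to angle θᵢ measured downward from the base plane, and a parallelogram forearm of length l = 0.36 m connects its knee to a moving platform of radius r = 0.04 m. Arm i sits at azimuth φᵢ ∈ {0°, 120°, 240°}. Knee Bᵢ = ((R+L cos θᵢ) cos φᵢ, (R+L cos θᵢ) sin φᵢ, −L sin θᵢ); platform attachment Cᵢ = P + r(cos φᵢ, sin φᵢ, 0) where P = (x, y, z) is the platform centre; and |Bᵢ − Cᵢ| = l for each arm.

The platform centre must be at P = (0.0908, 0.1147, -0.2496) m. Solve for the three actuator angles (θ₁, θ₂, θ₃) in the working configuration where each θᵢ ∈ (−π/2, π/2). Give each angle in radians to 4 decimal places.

arm 1 (φ=0.0°): x'=0.0908, y'=0.1147
  A=0.0692, B=-0.2496, C=(l²−L²−A²−y'²−z²)/(2L)=0.0471
  √(A²+B²)=0.2590;  θ1 = -1.3003+1.3879 ≈ 0.0876
rotate P by −φ2: (0.0539, -0.1360, -0.2496)
  A cos θ + B sin θ = C:  0.1061·cos θ + -0.2496·sin θ = 0.0143
  θ2 = atan2(B,A) + arccos(C/0.2712) = 0.3490
arm 3 (φ=240.0°): x'=-0.1447, y'=0.0213
  A=0.3047, B=-0.2496, C=(l²−L²−A²−y'²−z²)/(2L)=-0.1623
  θ3 = atan2(B,A) + arccos(C/0.3939) = 1.3091

θ₁ = 0.0876, θ₂ = 0.3490, θ₃ = 1.3091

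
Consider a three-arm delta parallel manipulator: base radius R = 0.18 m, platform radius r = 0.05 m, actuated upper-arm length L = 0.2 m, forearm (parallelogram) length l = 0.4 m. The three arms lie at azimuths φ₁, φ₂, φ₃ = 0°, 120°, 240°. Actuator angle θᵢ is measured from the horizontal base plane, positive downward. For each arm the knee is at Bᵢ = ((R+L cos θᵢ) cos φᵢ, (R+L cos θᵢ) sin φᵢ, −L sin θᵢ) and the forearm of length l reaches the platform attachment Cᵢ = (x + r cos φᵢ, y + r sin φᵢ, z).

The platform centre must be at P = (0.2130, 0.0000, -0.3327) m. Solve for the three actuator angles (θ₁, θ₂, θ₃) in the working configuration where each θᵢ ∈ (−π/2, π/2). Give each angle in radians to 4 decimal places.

θ₁ = -0.2621, θ₂ = 1.1346, θ₃ = 1.1346

arm 1 (φ=0.0°): x'=0.2130, y'=0.0000
  e−x'=-0.0830;  (l²−L²−(e−x')²−y'²−z²)/2L = 0.0061
  √(A²+B²)=0.3429;  θ1 = -1.8153+1.5531 ≈ -0.2621
φ2=120.0° → target in arm frame (-0.1065, -0.1845)
  A=0.2365, B=-0.3327, C=(l²−L²−A²−y'²−z²)/(2L)=-0.2016
  θ2 = atan2(B,A) + arccos(C/0.4082) = 1.1346
rotate P by −φ3: (-0.1065, 0.1845, -0.3327)
  A=0.2365, B=-0.3327, C=(l²−L²−A²−y'²−z²)/(2L)=-0.2016
  γ=atan2(-0.3327,0.2365)=-0.9528;  ψ=arccos(-0.4939)=2.0874;  θ3=γ+ψ≈1.1346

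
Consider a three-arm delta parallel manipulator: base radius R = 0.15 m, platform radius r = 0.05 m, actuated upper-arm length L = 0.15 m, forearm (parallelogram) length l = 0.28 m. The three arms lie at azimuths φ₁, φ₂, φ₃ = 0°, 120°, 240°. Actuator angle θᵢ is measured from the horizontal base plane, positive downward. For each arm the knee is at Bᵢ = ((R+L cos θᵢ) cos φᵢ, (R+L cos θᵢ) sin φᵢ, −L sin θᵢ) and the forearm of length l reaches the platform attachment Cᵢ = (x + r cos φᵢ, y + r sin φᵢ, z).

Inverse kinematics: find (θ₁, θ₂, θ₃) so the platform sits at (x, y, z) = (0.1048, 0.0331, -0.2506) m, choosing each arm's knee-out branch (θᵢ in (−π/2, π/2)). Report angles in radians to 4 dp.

φ1=0.0° → target in arm frame (0.1048, 0.0331)
  e−x'=-0.0048;  (l²−L²−(e−x')²−y'²−z²)/2L = -0.0267
  θ1 = atan2(B,A) + arccos(C/0.2506) = 0.0877
φ2=120.0° → target in arm frame (-0.0237, -0.1073)
  A=0.1237, B=-0.2506, C=(l²−L²−A²−y'²−z²)/(2L)=-0.1124
  γ=atan2(-0.2506,0.1237)=-1.1122;  ψ=arccos(-0.4022)=1.9848;  θ2=γ+ψ≈0.8726
rotate P by −φ3: (-0.0811, 0.0742, -0.2506)
  A=0.1811, B=-0.2506, C=(l²−L²−A²−y'²−z²)/(2L)=-0.1506
  γ=atan2(-0.2506,0.1811)=-0.9451;  ψ=arccos(-0.4872)=2.0797;  θ3=γ+ψ≈1.1346

θ₁ = 0.0877, θ₂ = 0.8726, θ₃ = 1.1346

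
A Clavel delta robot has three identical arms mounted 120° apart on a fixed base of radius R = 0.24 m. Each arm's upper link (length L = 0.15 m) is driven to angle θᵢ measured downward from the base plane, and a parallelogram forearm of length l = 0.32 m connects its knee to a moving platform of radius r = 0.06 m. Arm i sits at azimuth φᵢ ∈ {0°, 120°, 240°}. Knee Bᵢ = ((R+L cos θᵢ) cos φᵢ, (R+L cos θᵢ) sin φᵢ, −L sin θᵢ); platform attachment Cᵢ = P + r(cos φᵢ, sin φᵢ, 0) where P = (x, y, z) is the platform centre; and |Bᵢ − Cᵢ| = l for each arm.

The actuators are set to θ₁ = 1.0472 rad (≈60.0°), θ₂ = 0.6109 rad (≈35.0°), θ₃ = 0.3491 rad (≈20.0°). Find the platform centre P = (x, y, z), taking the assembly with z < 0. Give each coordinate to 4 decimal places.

O1 = (0.2550·cos0.0°, 0.2550·sin0.0°, -0.1299) = (0.2550, 0.0000, -0.1299)
arm 2 at φ=120.0°: ρ2 = 0.3029;  O2 = (-0.1514, 0.2623, -0.0860)
arm 3 at φ=240.0°: ρ3 = 0.3210;  O3 = (-0.1605, -0.2780, -0.0513)
|O₂|²−|O₁|² = 0.0172;  |O₃|²−|O₁|² = 0.0237
plane₁₂: -0.8129x+0.5246y+0.0877z = 0.0172
det = 0.8878;  x = -0.0248+0.1478z,  y = -0.0056+0.0618z
sphere 1 gives Az²+Bz+C=0 with A=1.0257, B=0.1764, C=-0.0072;  B²−4AC=0.0606;  roots -0.2060, 0.0340;  negative root z = -0.2060
x = -0.0553, y = -0.0183

(-0.0553, -0.0183, -0.2060)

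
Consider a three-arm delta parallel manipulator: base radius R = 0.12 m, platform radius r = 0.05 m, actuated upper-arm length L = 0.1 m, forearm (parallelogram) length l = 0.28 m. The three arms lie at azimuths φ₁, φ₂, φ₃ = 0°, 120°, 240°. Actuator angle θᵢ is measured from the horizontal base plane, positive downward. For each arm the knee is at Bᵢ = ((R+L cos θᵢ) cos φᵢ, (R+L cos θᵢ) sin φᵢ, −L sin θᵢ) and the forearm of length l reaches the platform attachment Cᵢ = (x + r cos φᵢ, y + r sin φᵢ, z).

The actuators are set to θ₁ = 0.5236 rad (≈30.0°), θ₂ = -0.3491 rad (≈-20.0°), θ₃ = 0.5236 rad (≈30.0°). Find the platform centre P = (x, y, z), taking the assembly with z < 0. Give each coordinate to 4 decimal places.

(-0.0417, 0.0723, -0.2340)

arm 1 at φ=0.0°: e+L cos θ1 = 0.1566;  S1 = (0.1566, 0.0000, -0.0500)
S2 = (0.1640·cos120.0°, 0.1640·sin120.0°, 0.0342) = (-0.0820, 0.1420, 0.0342)
S3 = (0.1566·cos240.0°, 0.1566·sin240.0°, -0.0500) = (-0.0783, -0.1356, -0.0500)
eliminate P² terms by subtracting sphere 1 from 2 and 3
[-0.4772 0.2840 0.1684]·P = 0.0010;  [-0.4698 -0.2712 0.0000]·P = 0.0000
det = 0.2629;  x = -0.0011+0.1738z,  y = 0.0018+-0.3010z
sphere 1 gives Az²+Bz+C=0 with A=1.1208, B=0.0441, C=-0.0510;  B²−4AC=0.2308;  roots -0.2340, 0.1946;  negative root z = -0.2340
x = -0.0417, y = 0.0723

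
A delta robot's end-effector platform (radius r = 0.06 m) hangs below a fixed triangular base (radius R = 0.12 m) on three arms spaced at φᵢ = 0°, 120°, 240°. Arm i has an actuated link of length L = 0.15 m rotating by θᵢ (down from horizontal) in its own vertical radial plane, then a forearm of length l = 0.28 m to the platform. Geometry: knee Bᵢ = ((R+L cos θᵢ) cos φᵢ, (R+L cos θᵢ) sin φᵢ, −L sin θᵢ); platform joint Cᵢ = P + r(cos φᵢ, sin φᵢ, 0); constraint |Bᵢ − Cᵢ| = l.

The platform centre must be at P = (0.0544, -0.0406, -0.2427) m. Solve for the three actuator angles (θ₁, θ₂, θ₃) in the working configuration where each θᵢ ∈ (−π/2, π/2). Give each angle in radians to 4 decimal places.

θ₁ = 0.0874, θ₂ = 0.6983, θ₃ = 0.3494

arm 1 (φ=0.0°): x'=0.0544, y'=-0.0406
  A cos θ + B sin θ = C:  0.0056·cos θ + -0.2427·sin θ = -0.0156
  √(A²+B²)=0.2428;  θ1 = -1.5477+1.6351 ≈ 0.0874
arm 2 (φ=120.0°): x'=-0.0624, y'=-0.0268
  A=0.1224, B=-0.2427, C=(l²−L²−A²−y'²−z²)/(2L)=-0.0623
  √(A²+B²)=0.2718;  θ2 = -1.1038+1.8021 ≈ 0.6983
arm 3 (φ=240.0°): x'=0.0080, y'=0.0674
  A=0.0520, B=-0.2427, C=(l²−L²−A²−y'²−z²)/(2L)=-0.0342
  θ3 = atan2(B,A) + arccos(C/0.2482) = 0.3494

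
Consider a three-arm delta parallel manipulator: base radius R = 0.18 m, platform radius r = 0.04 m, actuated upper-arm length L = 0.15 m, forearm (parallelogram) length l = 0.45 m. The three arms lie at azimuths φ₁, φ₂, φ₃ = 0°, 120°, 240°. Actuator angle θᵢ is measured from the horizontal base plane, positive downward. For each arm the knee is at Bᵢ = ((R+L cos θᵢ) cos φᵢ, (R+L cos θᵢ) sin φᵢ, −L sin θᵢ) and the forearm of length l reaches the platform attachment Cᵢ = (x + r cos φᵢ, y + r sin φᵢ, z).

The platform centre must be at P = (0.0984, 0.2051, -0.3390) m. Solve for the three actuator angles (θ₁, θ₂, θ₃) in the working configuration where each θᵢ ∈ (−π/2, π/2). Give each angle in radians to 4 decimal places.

rotate P by −φ1: (0.0984, 0.2051, -0.3390)
  A cos θ + B sin θ = C:  0.0416·cos θ + -0.3390·sin θ = 0.0709
  θ1 = atan2(B,A) + arccos(C/0.3415) = -0.0871
φ2=120.0° → target in arm frame (0.1284, -0.1878)
  e−x'=0.0116;  (l²−L²−(e−x')²−y'²−z²)/2L = 0.0990
  θ2 = atan2(B,A) + arccos(C/0.3392) = -0.2619
arm 3 (φ=240.0°): x'=-0.2268, y'=-0.0173
  A=0.3668, B=-0.3390, C=(l²−L²−A²−y'²−z²)/(2L)=-0.2326
  θ3 = atan2(B,A) + arccos(C/0.4995) = 1.3092

θ₁ = -0.0871, θ₂ = -0.2619, θ₃ = 1.3092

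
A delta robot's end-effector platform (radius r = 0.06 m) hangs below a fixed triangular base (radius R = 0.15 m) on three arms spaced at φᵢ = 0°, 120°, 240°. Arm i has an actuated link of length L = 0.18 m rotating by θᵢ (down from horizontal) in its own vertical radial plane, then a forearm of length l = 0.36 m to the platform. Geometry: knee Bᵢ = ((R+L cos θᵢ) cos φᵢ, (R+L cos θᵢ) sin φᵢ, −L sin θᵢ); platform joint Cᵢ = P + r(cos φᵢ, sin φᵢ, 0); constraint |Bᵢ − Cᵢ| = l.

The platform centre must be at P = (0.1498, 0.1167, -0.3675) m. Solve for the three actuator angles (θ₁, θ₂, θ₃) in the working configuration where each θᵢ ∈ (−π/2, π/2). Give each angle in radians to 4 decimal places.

θ₁ = 0.2619, θ₂ = 0.7854, θ₃ = 1.3965

rotate P by −φ1: (0.1498, 0.1167, -0.3675)
  A cos θ + B sin θ = C:  -0.0598·cos θ + -0.3675·sin θ = -0.1529
  √(A²+B²)=0.3723;  θ1 = -1.7321+1.9940 ≈ 0.2619
rotate P by −φ2: (0.0262, -0.1881, -0.3675)
  e−x'=0.0638;  (l²−L²−(e−x')²−y'²−z²)/2L = -0.2147
  θ2 = atan2(B,A) + arccos(C/0.3730) = 0.7854
φ3=240.0° → target in arm frame (-0.1760, 0.0714)
  A cos θ + B sin θ = C:  0.2660·cos θ + -0.3675·sin θ = -0.3158
  √(A²+B²)=0.4536;  θ3 = -0.9443+2.3408 ≈ 1.3965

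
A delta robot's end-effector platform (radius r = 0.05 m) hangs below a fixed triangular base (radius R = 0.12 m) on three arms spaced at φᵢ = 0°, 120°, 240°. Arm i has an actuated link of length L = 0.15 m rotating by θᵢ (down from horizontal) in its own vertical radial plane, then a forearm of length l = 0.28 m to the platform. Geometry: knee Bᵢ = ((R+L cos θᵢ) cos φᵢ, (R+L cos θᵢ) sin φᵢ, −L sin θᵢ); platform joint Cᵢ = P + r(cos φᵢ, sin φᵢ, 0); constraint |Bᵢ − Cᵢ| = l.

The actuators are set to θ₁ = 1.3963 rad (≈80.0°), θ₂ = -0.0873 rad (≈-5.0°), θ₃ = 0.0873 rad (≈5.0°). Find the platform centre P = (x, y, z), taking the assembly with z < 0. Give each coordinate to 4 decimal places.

(-0.1801, 0.0132, -0.1923)

arm 1 at φ=0.0°: e+L cos θ1 = 0.0960;  S1 = (0.0960, 0.0000, -0.1477)
φ2=120.0°: virtual centre (-0.1097, 0.1900, 0.0131), radius l
S3 = (0.2194·cos240.0°, 0.2194·sin240.0°, -0.0131) = (-0.1097, -0.1900, -0.0131)
|S₂|²−|S₁|² = 0.0173;  |S₃|²−|S₁|² = 0.0173
[-0.4115 0.3801 0.3216]·P = 0.0173;  [-0.4115 -0.3801 0.2693]·P = 0.0173
det = 0.3128;  x = -0.0420+0.7179z,  y = 0.0000+-0.0688z
quadratic in z: (1.5202)z²+(0.0973)z+(-0.0375)=0, √Δ=0.4875 → z ∈ {-0.1923, 0.1284}; z = -0.1923 (taking z<0)
x = -0.1801, y = 0.0132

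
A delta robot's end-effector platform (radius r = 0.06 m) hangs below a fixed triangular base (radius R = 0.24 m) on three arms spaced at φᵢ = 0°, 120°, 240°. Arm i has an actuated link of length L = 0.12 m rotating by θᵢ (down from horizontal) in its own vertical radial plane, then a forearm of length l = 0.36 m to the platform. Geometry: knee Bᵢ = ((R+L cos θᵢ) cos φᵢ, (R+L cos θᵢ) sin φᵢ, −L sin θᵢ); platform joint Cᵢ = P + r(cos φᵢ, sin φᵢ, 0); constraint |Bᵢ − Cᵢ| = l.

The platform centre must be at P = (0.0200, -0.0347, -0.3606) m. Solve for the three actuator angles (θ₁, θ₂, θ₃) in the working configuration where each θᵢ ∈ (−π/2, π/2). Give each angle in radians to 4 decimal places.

θ₁ = 0.8729, θ₂ = 1.2216, θ₃ = 0.8726

rotate P by −φ1: (0.0200, -0.0347, -0.3606)
  A cos θ + B sin θ = C:  0.1600·cos θ + -0.3606·sin θ = -0.1735
  θ1 = atan2(B,A) + arccos(C/0.3945) = 0.8729
rotate P by −φ2: (-0.0401, 0.0000, -0.3606)
  e−x'=0.2201;  (l²−L²−(e−x')²−y'²−z²)/2L = -0.2636
  γ=atan2(-0.3606,0.2201)=-1.0229;  ψ=arccos(-0.6239)=2.2445;  θ2=γ+ψ≈1.2216
arm 3 (φ=240.0°): x'=0.0201, y'=0.0347
  e−x'=0.1599;  (l²−L²−(e−x')²−y'²−z²)/2L = -0.1734
  γ=atan2(-0.3606,0.1599)=-1.1533;  ψ=arccos(-0.4396)=2.0259;  θ3=γ+ψ≈0.8726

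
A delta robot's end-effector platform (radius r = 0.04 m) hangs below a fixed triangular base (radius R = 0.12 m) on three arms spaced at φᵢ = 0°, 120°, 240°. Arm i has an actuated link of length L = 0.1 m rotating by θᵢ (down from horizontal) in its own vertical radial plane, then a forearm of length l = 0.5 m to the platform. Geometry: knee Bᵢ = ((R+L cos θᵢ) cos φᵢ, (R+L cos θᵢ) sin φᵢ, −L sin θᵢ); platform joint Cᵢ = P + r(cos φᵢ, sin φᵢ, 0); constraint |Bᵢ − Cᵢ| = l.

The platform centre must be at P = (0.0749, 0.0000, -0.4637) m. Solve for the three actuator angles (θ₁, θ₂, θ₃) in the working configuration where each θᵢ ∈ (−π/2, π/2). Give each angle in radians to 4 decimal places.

rotate P by −φ1: (0.0749, 0.0000, -0.4637)
  e−x'=0.0051;  (l²−L²−(e−x')²−y'²−z²)/2L = 0.1248
  θ1 = atan2(B,A) + arccos(C/0.4637) = -0.2614
arm 2 (φ=120.0°): x'=-0.0374, y'=-0.0649
  A=0.1174, B=-0.4637, C=(l²−L²−A²−y'²−z²)/(2L)=0.0349
  √(A²+B²)=0.4783;  θ2 = -1.3227+1.4978 ≈ 0.1750
arm 3 (φ=240.0°): x'=-0.0375, y'=0.0649
  A cos θ + B sin θ = C:  0.1175·cos θ + -0.4637·sin θ = 0.0349
  √(A²+B²)=0.4783;  θ3 = -1.3227+1.4978 ≈ 0.1750

θ₁ = -0.2614, θ₂ = 0.1750, θ₃ = 0.1750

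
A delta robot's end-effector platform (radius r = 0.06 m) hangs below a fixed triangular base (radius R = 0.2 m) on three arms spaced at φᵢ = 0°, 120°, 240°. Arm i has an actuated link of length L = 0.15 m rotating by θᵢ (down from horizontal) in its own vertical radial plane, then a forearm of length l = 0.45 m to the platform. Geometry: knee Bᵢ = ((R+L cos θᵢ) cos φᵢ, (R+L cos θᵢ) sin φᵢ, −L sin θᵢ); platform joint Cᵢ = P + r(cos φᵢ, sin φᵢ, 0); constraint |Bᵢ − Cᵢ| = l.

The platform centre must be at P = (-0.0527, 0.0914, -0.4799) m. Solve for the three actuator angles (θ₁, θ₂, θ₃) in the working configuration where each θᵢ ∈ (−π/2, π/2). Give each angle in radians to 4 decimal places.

θ₁ = 1.0473, θ₂ = 0.4365, θ₃ = 1.0477

φ1=0.0° → target in arm frame (-0.0527, 0.0914)
  A=0.1927, B=-0.4799, C=(l²−L²−A²−y'²−z²)/(2L)=-0.3193
  γ=atan2(-0.4799,0.1927)=-1.1890;  ψ=arccos(-0.6174)=2.2363;  θ1=γ+ψ≈1.0473
φ2=120.0° → target in arm frame (0.1055, -0.0001)
  A cos θ + B sin θ = C:  0.0345·cos θ + -0.4799·sin θ = -0.1716
  √(A²+B²)=0.4811;  θ2 = -1.4990+1.9356 ≈ 0.4365
arm 3 (φ=240.0°): x'=-0.0528, y'=-0.0913
  e−x'=0.1928;  (l²−L²−(e−x')²−y'²−z²)/2L = -0.3194
  γ=atan2(-0.4799,0.1928)=-1.1888;  ψ=arccos(-0.6176)=2.2365;  θ3=γ+ψ≈1.0477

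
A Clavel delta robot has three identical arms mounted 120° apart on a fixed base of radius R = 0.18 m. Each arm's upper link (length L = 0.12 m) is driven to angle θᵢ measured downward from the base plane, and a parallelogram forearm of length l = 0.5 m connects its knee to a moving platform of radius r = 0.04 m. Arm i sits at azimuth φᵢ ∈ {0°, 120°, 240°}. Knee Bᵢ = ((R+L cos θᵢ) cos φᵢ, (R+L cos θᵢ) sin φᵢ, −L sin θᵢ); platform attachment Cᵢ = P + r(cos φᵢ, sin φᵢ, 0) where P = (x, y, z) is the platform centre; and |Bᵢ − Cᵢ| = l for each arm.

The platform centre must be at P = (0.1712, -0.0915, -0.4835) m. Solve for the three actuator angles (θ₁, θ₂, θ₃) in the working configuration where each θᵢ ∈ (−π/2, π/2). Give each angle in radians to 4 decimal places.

θ₁ = 0.0003, θ₂ = 1.3967, θ₃ = 0.7856

φ1=0.0° → target in arm frame (0.1712, -0.0915)
  A cos θ + B sin θ = C:  -0.0312·cos θ + -0.4835·sin θ = -0.0313
  γ=atan2(-0.4835,-0.0312)=-1.6352;  ψ=arccos(-0.0647)=1.6355;  θ1=γ+ψ≈0.0003
φ2=120.0° → target in arm frame (-0.1648, -0.1025)
  A=0.3048, B=-0.4835, C=(l²−L²−A²−y'²−z²)/(2L)=-0.4234
  √(A²+B²)=0.5716;  θ2 = -1.0083+2.4049 ≈ 1.3967
rotate P by −φ3: (-0.0064, 0.1940, -0.4835)
  A=0.1464, B=-0.4835, C=(l²−L²−A²−y'²−z²)/(2L)=-0.2385
  √(A²+B²)=0.5052;  θ3 = -1.2769+2.0624 ≈ 0.7856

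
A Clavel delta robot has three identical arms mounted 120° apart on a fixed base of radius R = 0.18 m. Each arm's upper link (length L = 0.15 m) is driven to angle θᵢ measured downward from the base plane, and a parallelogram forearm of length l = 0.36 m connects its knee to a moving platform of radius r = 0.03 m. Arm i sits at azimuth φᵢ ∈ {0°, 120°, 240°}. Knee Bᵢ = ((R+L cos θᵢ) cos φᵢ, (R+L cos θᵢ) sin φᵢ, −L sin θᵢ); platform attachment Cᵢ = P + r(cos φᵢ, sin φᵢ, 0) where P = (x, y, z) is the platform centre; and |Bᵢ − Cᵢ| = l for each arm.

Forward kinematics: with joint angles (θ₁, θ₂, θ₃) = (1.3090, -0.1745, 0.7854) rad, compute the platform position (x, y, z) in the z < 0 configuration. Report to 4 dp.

(-0.1286, 0.0874, -0.2904)

arm 1 at φ=0.0°: ρ1 = 0.1888;  O1 = (0.1888, 0.0000, -0.1449)
O2 = (0.2977·cos120.0°, 0.2977·sin120.0°, 0.0260) = (-0.1489, 0.2578, 0.0260)
O3 = (0.2561·cos240.0°, 0.2561·sin240.0°, -0.1061) = (-0.1280, -0.2218, -0.1061)
|O₂|²−|O₁|² = 0.0327;  |O₃|²−|O₁|² = 0.0202
[-0.6754 0.5157 0.3419]·P = 0.0327;  [-0.6337 -0.4435 0.0776]·P = 0.0202
det = 0.6263;  x = -0.0397+0.3060z,  y = 0.0113+-0.2622z
quadratic in z: (1.1624)z²+(0.1440)z+(-0.0562)=0, √Δ=0.5312 → z ∈ {-0.2904, 0.1666}; z = -0.2904 (taking z<0)
x = -0.1286, y = 0.0874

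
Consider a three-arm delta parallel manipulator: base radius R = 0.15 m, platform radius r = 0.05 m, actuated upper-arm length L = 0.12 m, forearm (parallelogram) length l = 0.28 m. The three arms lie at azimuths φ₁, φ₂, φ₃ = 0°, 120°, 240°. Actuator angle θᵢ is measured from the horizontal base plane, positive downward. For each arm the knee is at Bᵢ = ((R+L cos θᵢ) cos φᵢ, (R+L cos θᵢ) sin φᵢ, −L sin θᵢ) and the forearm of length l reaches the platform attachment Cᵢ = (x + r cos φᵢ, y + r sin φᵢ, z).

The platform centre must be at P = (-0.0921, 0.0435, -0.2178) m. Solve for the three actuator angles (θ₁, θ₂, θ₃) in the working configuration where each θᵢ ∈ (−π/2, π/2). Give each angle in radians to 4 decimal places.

θ₁ = 1.0474, θ₂ = -0.1747, θ₃ = 0.4359

rotate P by −φ1: (-0.0921, 0.0435, -0.2178)
  A=0.1921, B=-0.2178, C=(l²−L²−A²−y'²−z²)/(2L)=-0.0926
  γ=atan2(-0.2178,0.1921)=-0.8480;  ψ=arccos(-0.3190)=1.8954;  θ1=γ+ψ≈1.0474
φ2=120.0° → target in arm frame (0.0837, 0.0580)
  A cos θ + B sin θ = C:  0.0163·cos θ + -0.2178·sin θ = 0.0539
  γ=atan2(-0.2178,0.0163)=-1.4962;  ψ=arccos(0.2467)=1.3215;  θ2=γ+ψ≈-0.1747
arm 3 (φ=240.0°): x'=0.0084, y'=-0.1015
  A cos θ + B sin θ = C:  0.0916·cos θ + -0.2178·sin θ = -0.0089
  θ3 = atan2(B,A) + arccos(C/0.2363) = 0.4359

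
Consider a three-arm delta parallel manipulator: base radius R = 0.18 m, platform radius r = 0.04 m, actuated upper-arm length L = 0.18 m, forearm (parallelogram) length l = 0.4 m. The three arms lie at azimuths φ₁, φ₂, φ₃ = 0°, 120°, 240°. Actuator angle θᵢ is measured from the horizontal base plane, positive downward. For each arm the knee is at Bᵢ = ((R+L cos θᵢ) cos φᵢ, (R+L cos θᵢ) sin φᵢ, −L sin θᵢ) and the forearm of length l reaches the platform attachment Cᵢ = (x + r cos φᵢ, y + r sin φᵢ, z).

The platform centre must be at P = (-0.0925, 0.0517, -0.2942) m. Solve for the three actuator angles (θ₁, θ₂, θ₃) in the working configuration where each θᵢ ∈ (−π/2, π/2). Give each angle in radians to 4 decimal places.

rotate P by −φ1: (-0.0925, 0.0517, -0.2942)
  A=0.2325, B=-0.2942, C=(l²−L²−A²−y'²−z²)/(2L)=-0.0436
  √(A²+B²)=0.3750;  θ1 = -0.9020+1.6872 ≈ 0.7852
φ2=120.0° → target in arm frame (0.0910, 0.0543)
  A cos θ + B sin θ = C:  0.0490·cos θ + -0.2942·sin θ = 0.0992
  γ=atan2(-0.2942,0.0490)=-1.4058;  ψ=arccos(0.3325)=1.2318;  θ2=γ+ψ≈-0.1740
arm 3 (φ=240.0°): x'=0.0015, y'=-0.1060
  A=0.1385, B=-0.2942, C=(l²−L²−A²−y'²−z²)/(2L)=0.0295
  γ=atan2(-0.2942,0.1385)=-1.1307;  ψ=arccos(0.0908)=1.4799;  θ3=γ+ψ≈0.3491

θ₁ = 0.7852, θ₂ = -0.1740, θ₃ = 0.3491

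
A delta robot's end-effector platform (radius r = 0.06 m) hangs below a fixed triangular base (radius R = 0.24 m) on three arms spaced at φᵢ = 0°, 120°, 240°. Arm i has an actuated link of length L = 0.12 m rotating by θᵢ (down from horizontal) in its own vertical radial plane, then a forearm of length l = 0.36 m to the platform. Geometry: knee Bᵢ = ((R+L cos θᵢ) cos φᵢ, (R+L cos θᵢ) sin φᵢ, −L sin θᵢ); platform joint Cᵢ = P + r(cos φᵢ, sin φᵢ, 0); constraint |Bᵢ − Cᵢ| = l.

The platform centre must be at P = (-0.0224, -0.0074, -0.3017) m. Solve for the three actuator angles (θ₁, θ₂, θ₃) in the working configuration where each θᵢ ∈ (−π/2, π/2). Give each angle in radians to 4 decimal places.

φ1=0.0° → target in arm frame (-0.0224, -0.0074)
  A=0.2024, B=-0.3017, C=(l²−L²−A²−y'²−z²)/(2L)=-0.0702
  √(A²+B²)=0.3633;  θ1 = -0.9799+1.7652 ≈ 0.7853
arm 2 (φ=120.0°): x'=0.0048, y'=0.0231
  A cos θ + B sin θ = C:  0.1752·cos θ + -0.3017·sin θ = -0.0294
  θ2 = atan2(B,A) + arccos(C/0.3489) = 0.6105
φ3=240.0° → target in arm frame (0.0176, -0.0157)
  e−x'=0.1624;  (l²−L²−(e−x')²−y'²−z²)/2L = -0.0102
  √(A²+B²)=0.3426;  θ3 = -1.0770+1.6005 ≈ 0.5235

θ₁ = 0.7853, θ₂ = 0.6105, θ₃ = 0.5235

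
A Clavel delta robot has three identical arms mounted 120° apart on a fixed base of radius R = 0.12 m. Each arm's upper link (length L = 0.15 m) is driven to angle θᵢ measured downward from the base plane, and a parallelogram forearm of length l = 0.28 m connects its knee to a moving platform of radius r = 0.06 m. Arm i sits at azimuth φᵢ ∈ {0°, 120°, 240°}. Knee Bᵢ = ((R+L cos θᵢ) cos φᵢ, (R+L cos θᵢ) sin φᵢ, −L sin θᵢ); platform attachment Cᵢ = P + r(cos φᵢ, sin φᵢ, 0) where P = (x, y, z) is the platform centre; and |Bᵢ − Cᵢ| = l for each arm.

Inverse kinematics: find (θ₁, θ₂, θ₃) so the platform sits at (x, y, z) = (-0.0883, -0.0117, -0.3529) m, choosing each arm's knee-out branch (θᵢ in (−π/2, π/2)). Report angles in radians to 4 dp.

θ₁ = 1.3093, θ₂ = 0.8727, θ₃ = 0.7855

rotate P by −φ1: (-0.0883, -0.0117, -0.3529)
  e−x'=0.1483;  (l²−L²−(e−x')²−y'²−z²)/2L = -0.3026
  γ=atan2(-0.3529,0.1483)=-1.1730;  ψ=arccos(-0.7904)=2.4823;  θ1=γ+ψ≈1.3093
arm 2 (φ=120.0°): x'=0.0340, y'=0.0823
  e−x'=0.0260;  (l²−L²−(e−x')²−y'²−z²)/2L = -0.2536
  θ2 = atan2(B,A) + arccos(C/0.3539) = 0.8727
rotate P by −φ3: (0.0543, -0.0706, -0.3529)
  A cos θ + B sin θ = C:  0.0057·cos θ + -0.3529·sin θ = -0.2455
  γ=atan2(-0.3529,0.0057)=-1.5546;  ψ=arccos(-0.6957)=2.3401;  θ3=γ+ψ≈0.7855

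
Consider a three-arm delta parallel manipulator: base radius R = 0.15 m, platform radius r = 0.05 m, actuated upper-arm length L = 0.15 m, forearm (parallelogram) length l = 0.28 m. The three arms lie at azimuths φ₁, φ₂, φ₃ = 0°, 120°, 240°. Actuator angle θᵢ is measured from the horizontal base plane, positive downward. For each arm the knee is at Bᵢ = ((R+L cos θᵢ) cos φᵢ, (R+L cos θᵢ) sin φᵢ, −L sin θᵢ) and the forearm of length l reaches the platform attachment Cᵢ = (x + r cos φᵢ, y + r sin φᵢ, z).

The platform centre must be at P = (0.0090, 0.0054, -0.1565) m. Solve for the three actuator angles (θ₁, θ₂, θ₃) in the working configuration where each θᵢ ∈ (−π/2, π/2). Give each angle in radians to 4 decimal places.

θ₁ = 0.0874, θ₂ = 0.1747, θ₃ = 0.2622

rotate P by −φ1: (0.0090, 0.0054, -0.1565)
  A cos θ + B sin θ = C:  0.0910·cos θ + -0.1565·sin θ = 0.0770
  γ=atan2(-0.1565,0.0910)=-1.0441;  ψ=arccos(0.4253)=1.1315;  θ1=γ+ψ≈0.0874
rotate P by −φ2: (0.0002, -0.0105, -0.1565)
  A=0.0998, B=-0.1565, C=(l²−L²−A²−y'²−z²)/(2L)=0.0711
  √(A²+B²)=0.1856;  θ2 = -1.0030+1.1777 ≈ 0.1747
rotate P by −φ3: (-0.0092, 0.0051, -0.1565)
  A cos θ + B sin θ = C:  0.1092·cos θ + -0.1565·sin θ = 0.0649
  θ3 = atan2(B,A) + arccos(C/0.1908) = 0.2622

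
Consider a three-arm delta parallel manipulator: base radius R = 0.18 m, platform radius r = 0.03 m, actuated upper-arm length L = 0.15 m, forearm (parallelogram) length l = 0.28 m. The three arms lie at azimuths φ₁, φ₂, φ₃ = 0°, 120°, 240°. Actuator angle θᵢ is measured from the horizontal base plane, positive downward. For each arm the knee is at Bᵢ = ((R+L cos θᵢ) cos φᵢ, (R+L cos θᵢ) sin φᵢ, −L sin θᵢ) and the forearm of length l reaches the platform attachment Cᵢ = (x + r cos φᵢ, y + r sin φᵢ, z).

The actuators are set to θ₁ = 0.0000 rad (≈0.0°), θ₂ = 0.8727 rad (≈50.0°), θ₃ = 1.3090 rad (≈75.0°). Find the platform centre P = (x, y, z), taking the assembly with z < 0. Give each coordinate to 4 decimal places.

(0.0901, 0.0441, -0.1800)

O1 = (0.3000·cos0.0°, 0.3000·sin0.0°, 0.0000) = (0.3000, 0.0000, 0.0000)
arm 2 at φ=120.0°: (R−r)+L cos θ2 = 0.2464;  O2 = (-0.1232, 0.2134, -0.1149)
φ3=240.0°: virtual centre (-0.0944, -0.1635, -0.1449), radius l
|O₂|²−|O₁|² = -0.0161;  |O₃|²−|O₁|² = -0.0334
linear system: -0.8464x+0.4268y = -0.0161−-0.2298z; -0.7888x+-0.3271y = -0.0334−-0.2898z
Cramer: x(z) = 0.0318-0.3241z;  y(z) = 0.0253-0.1043z
quadratic in z: (1.1159)z²+(0.1686)z+(-0.0058)=0, √Δ=0.2332 → z ∈ {-0.1800, 0.0289}; z = -0.1800 (taking z<0)
x = 0.0901, y = 0.0441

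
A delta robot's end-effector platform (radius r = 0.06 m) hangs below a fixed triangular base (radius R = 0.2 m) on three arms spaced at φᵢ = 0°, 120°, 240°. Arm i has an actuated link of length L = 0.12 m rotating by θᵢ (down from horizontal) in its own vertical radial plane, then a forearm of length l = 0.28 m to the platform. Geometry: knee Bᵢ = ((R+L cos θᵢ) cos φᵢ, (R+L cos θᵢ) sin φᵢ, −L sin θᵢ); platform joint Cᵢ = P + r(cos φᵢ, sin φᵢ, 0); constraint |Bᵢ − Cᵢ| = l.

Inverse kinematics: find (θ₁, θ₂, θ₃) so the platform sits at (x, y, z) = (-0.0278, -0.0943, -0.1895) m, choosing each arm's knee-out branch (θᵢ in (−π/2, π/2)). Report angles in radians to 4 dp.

φ1=0.0° → target in arm frame (-0.0278, -0.0943)
  A=0.1678, B=-0.1895, C=(l²−L²−A²−y'²−z²)/(2L)=-0.0373
  √(A²+B²)=0.2531;  θ1 = -0.8461+1.7188 ≈ 0.8728
arm 2 (φ=120.0°): x'=-0.0678, y'=0.0712
  e−x'=0.2078;  (l²−L²−(e−x')²−y'²−z²)/2L = -0.0840
  √(A²+B²)=0.2812;  θ2 = -0.7395+1.8740 ≈ 1.1345
rotate P by −φ3: (0.0956, 0.0231, -0.1895)
  e−x'=0.0444;  (l²−L²−(e−x')²−y'²−z²)/2L = 0.1066
  θ3 = atan2(B,A) + arccos(C/0.1946) = -0.3492

θ₁ = 0.8728, θ₂ = 1.1345, θ₃ = -0.3492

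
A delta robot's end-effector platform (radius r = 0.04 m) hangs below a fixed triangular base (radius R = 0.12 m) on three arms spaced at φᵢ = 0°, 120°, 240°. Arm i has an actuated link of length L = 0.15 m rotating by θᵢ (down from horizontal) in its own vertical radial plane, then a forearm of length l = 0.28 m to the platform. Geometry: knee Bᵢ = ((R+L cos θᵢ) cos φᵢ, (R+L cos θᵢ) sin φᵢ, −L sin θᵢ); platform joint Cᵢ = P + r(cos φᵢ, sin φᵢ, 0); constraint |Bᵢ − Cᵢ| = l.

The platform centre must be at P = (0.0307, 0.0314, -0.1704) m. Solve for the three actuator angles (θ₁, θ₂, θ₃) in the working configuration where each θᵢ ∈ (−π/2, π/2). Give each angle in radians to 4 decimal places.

θ₁ = -0.1746, θ₂ = 0.0003, θ₃ = 0.4361

φ1=0.0° → target in arm frame (0.0307, 0.0314)
  A=0.0493, B=-0.1704, C=(l²−L²−A²−y'²−z²)/(2L)=0.0782
  γ=atan2(-0.1704,0.0493)=-1.2892;  ψ=arccos(0.4406)=1.1145;  θ1=γ+ψ≈-0.1746
arm 2 (φ=120.0°): x'=0.0118, y'=-0.0423
  A cos θ + B sin θ = C:  0.0682·cos θ + -0.1704·sin θ = 0.0681
  θ2 = atan2(B,A) + arccos(C/0.1835) = 0.0003
φ3=240.0° → target in arm frame (-0.0425, 0.0109)
  A cos θ + B sin θ = C:  0.1225·cos θ + -0.1704·sin θ = 0.0391
  √(A²+B²)=0.2099;  θ3 = -0.9473+1.3834 ≈ 0.4361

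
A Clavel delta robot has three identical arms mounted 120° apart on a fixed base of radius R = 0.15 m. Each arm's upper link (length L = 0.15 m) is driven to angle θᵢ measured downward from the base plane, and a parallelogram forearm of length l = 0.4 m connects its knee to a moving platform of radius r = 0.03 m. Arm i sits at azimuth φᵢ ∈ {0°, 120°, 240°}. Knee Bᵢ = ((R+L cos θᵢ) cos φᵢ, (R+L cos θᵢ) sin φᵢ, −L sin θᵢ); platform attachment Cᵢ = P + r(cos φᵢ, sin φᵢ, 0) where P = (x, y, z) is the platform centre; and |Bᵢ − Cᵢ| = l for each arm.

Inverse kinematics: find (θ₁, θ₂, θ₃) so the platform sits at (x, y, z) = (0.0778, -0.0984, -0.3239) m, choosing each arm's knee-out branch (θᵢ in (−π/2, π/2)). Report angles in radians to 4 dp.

θ₁ = -0.0877, θ₂ = 0.8724, θ₃ = 0.0871

rotate P by −φ1: (0.0778, -0.0984, -0.3239)
  A cos θ + B sin θ = C:  0.0422·cos θ + -0.3239·sin θ = 0.0704
  θ1 = atan2(B,A) + arccos(C/0.3266) = -0.0877
arm 2 (φ=120.0°): x'=-0.1241, y'=-0.0182
  A=0.2441, B=-0.3239, C=(l²−L²−A²−y'²−z²)/(2L)=-0.0911
  θ2 = atan2(B,A) + arccos(C/0.4056) = 0.8724
arm 3 (φ=240.0°): x'=0.0463, y'=0.1166
  A=0.0737, B=-0.3239, C=(l²−L²−A²−y'²−z²)/(2L)=0.0452
  √(A²+B²)=0.3322;  θ3 = -1.3471+1.4342 ≈ 0.0871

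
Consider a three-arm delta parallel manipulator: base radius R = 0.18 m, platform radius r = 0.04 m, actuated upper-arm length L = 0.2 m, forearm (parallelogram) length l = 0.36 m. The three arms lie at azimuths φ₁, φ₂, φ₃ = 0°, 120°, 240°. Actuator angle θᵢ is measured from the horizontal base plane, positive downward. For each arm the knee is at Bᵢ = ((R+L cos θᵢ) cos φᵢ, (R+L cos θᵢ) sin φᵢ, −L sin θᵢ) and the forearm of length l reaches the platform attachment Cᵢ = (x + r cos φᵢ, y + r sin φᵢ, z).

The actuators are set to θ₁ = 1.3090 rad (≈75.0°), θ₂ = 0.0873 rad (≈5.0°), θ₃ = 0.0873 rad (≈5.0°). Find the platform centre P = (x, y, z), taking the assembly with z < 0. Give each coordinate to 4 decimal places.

arm 1 at φ=0.0°: (R−r)+L cos θ1 = 0.1918;  O1 = (0.1918, 0.0000, -0.1932)
O2 = (0.3392·cos120.0°, 0.3392·sin120.0°, -0.0174) = (-0.1696, 0.2938, -0.0174)
O3 = (0.3392·cos240.0°, 0.3392·sin240.0°, -0.0174) = (-0.1696, -0.2938, -0.0174)
eliminate P² terms by subtracting sphere 1 from 2 and 3
[-0.7228 0.5876 0.3515]·P = 0.0413;  [-0.7228 -0.5876 0.3515]·P = 0.0413
Cramer: x(z) = -0.0571+0.4863z;  y(z) = 0.0000-0.0000z
sphere 1 gives Az²+Bz+C=0 with A=1.2365, B=0.1443, C=-0.0303;  B²−4AC=0.1708;  roots -0.2255, 0.1088;  negative root z = -0.2255
x = -0.1668, y = 0.0000

(-0.1668, 0.0000, -0.2255)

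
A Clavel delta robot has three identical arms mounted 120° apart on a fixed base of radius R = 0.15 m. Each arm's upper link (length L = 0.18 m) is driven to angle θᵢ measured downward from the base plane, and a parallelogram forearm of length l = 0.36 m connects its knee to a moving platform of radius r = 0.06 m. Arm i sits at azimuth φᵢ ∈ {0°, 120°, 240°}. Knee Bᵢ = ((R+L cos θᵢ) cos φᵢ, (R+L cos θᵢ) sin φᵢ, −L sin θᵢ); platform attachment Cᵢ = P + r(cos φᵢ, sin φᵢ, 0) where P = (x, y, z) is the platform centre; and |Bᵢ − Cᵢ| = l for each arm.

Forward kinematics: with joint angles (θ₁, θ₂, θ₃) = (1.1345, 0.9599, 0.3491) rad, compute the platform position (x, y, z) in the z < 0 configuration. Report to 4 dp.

(-0.0928, -0.0939, -0.3951)

φ1=0.0°: virtual centre (0.1661, 0.0000, -0.1631), radius l
O2 = (0.1932·cos120.0°, 0.1932·sin120.0°, -0.1474) = (-0.0966, 0.1674, -0.1474)
O3 = (0.2591·cos240.0°, 0.2591·sin240.0°, -0.0616) = (-0.1296, -0.2244, -0.0616)
|O₂|²−|O₁|² = 0.0049;  |O₃|²−|O₁|² = 0.0168
[-0.5254 0.3347 0.0314]·P = 0.0049;  [-0.5913 -0.4488 0.2031]·P = 0.0168
Cramer: x(z) = -0.0180+0.1892z;  y(z) = -0.0136+0.2033z
sphere 1 gives Az²+Bz+C=0 with A=1.0771, B=0.2511, C=-0.0689;  B²−4AC=0.3600;  roots -0.3951, 0.1620;  negative root z = -0.3951
x = -0.0928, y = -0.0939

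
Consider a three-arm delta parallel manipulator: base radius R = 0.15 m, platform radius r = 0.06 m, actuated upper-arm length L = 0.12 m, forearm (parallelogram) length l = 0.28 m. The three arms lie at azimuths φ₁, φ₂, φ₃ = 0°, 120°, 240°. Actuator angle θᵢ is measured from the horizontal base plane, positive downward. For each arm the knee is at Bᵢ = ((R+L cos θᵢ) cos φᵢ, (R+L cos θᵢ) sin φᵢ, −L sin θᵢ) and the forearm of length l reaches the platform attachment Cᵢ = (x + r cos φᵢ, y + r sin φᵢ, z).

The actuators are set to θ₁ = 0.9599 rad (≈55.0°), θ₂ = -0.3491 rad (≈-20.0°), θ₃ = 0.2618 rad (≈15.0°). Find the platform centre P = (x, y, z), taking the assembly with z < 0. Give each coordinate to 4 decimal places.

(-0.0969, 0.0413, -0.2046)

S1 = (0.1588·cos0.0°, 0.1588·sin0.0°, -0.0983) = (0.1588, 0.0000, -0.0983)
arm 2 at φ=120.0°: ρ2 = 0.2028;  S2 = (-0.1014, 0.1756, 0.0410)
φ3=240.0°: virtual centre (-0.1030, -0.1783, -0.0311), radius l
|S₂|²−|S₁|² = 0.0079;  |S₃|²−|S₁|² = 0.0085
plane₁₂: -0.5204x+0.3512y+0.2787z = 0.0079
Cramer: x(z) = -0.0157+0.3968z;  y(z) = -0.0007-0.2055z
into |P−S₁|² = l²: 1.1997z² + 0.0584z + -0.0383 = 0;  Δ = 0.1871;  z = -0.2046 or 0.1559 → z<0 root = -0.2046
x = -0.0969, y = 0.0413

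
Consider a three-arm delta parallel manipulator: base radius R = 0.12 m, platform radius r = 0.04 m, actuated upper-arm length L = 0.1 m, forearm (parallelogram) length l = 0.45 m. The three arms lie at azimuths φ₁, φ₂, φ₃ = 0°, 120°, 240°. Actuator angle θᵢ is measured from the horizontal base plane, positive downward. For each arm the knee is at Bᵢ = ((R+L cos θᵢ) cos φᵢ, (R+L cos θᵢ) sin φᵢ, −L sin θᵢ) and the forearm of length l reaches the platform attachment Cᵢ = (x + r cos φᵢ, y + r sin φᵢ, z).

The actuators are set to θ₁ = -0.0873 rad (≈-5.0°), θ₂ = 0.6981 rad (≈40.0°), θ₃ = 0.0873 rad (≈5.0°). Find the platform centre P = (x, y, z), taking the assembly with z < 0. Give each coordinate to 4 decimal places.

centre 1 = (0.1796·cos0.0°, 0.1796·sin0.0°, 0.0087) = (0.1796, 0.0000, 0.0087)
arm 2 at φ=120.0°: ρ2 = 0.1566;  centre 2 = (-0.0783, 0.1356, -0.0643)
centre 3 = (0.1796·cos240.0°, 0.1796·sin240.0°, -0.0087) = (-0.0898, -0.1556, -0.0087)
eliminate P² terms by subtracting sphere 1 from 2 and 3
[-0.5158 0.2713 -0.1460]·P = -0.0037;  [-0.5389 -0.3111 -0.0349]·P = 0.0000
det = 0.3066;  x = 0.0037+-0.1790z,  y = -0.0065+0.1979z
sphere 1 gives Az²+Bz+C=0 with A=1.0712, B=0.0430, C=-0.1714;  B²−4AC=0.7364;  roots -0.4206, 0.3805;  negative root z = -0.4206
x = 0.0790, y = -0.0897

(0.0790, -0.0897, -0.4206)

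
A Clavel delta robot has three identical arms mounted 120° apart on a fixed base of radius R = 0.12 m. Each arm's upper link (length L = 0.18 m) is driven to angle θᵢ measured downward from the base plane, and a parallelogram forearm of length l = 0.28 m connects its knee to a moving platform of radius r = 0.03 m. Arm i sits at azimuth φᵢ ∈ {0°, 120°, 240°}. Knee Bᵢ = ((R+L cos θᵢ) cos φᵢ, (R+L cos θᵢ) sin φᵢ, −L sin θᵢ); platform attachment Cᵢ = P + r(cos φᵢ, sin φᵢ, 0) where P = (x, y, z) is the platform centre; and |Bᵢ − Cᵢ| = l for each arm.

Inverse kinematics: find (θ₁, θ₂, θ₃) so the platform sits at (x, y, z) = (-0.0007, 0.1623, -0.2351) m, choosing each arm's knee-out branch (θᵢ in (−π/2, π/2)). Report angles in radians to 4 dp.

φ1=0.0° → target in arm frame (-0.0007, 0.1623)
  A cos θ + B sin θ = C:  0.0907·cos θ + -0.2351·sin θ = -0.1218
  √(A²+B²)=0.2520;  θ1 = -1.2026+2.0752 ≈ 0.8726
rotate P by −φ2: (0.1409, -0.0805, -0.2351)
  A=-0.0509, B=-0.2351, C=(l²−L²−A²−y'²−z²)/(2L)=-0.0510
  θ2 = atan2(B,A) + arccos(C/0.2405) = 0.0003
arm 3 (φ=240.0°): x'=-0.1402, y'=-0.0818
  e−x'=0.2302;  (l²−L²−(e−x')²−y'²−z²)/2L = -0.1915
  √(A²+B²)=0.3290;  θ3 = -0.7959+2.1921 ≈ 1.3962

θ₁ = 0.8726, θ₂ = 0.0003, θ₃ = 1.3962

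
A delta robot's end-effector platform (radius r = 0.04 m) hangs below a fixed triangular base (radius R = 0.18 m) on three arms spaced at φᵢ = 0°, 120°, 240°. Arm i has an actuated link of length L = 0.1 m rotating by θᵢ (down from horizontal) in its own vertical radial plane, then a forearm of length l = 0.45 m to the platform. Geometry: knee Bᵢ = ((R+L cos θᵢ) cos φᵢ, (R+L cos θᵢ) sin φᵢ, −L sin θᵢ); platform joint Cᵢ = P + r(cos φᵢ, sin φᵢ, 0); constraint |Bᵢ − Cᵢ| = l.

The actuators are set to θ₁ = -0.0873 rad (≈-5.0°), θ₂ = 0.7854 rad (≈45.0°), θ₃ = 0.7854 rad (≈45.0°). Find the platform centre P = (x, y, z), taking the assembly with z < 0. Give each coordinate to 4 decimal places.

S1 = (0.2396·cos0.0°, 0.2396·sin0.0°, 0.0087) = (0.2396, 0.0000, 0.0087)
S2 = (0.2107·cos120.0°, 0.2107·sin120.0°, -0.0707) = (-0.1054, 0.1825, -0.0707)
arm 3 at φ=240.0°: (R−r)+L cos θ3 = 0.2107;  S3 = (-0.1054, -0.1825, -0.0707)
subtract pairs → two planes through P
linear system: -0.6899x+0.3650y = -0.0081−-0.1589z; -0.6899x+-0.3650y = -0.0081−-0.1589z
det = 0.5036;  x = 0.0117+-0.2302z,  y = 0.0000+0.0000z
into |P−S₁|² = l²: 1.0530z² + 0.0875z + -0.1505 = 0;  Δ = 0.6415;  z = -0.4219 or 0.3388 → z<0 root = -0.4219
x = 0.1089, y = 0.0000

(0.1089, 0.0000, -0.4219)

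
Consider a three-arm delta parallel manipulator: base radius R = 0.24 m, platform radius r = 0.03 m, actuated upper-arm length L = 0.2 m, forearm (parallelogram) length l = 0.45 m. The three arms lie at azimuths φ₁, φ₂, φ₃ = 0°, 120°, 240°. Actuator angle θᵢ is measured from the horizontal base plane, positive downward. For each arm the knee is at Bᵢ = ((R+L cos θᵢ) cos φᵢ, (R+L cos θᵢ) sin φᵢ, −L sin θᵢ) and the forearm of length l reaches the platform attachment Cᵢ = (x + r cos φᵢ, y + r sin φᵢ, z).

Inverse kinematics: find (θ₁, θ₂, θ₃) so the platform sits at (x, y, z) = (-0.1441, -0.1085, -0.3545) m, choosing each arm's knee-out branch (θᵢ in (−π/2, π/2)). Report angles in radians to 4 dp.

θ₁ = 1.3091, θ₂ = 0.8728, θ₃ = -0.0875

φ1=0.0° → target in arm frame (-0.1441, -0.1085)
  A cos θ + B sin θ = C:  0.3541·cos θ + -0.3545·sin θ = -0.2508
  γ=atan2(-0.3545,0.3541)=-0.7860;  ψ=arccos(-0.5006)=2.0951;  θ1=γ+ψ≈1.3091
arm 2 (φ=120.0°): x'=-0.0219, y'=0.1790
  A cos θ + B sin θ = C:  0.2319·cos θ + -0.3545·sin θ = -0.1225
  γ=atan2(-0.3545,0.2319)=-0.9915;  ψ=arccos(-0.2892)=1.8642;  θ2=γ+ψ≈0.8728
φ3=240.0° → target in arm frame (0.1660, -0.0705)
  A=0.0440, B=-0.3545, C=(l²−L²−A²−y'²−z²)/(2L)=0.0748
  θ3 = atan2(B,A) + arccos(C/0.3572) = -0.0875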